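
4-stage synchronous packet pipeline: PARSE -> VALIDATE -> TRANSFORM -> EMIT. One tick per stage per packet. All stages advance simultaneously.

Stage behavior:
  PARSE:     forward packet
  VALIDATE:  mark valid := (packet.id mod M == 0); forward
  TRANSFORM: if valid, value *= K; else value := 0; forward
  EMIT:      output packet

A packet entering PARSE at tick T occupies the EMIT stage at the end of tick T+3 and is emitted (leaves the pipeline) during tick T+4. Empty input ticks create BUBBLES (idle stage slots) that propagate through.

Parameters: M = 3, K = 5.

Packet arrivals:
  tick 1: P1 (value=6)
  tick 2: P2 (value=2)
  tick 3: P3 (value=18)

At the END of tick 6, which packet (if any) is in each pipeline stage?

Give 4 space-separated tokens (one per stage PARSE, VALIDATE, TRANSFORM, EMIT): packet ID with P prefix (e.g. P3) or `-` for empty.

Answer: - - - P3

Derivation:
Tick 1: [PARSE:P1(v=6,ok=F), VALIDATE:-, TRANSFORM:-, EMIT:-] out:-; in:P1
Tick 2: [PARSE:P2(v=2,ok=F), VALIDATE:P1(v=6,ok=F), TRANSFORM:-, EMIT:-] out:-; in:P2
Tick 3: [PARSE:P3(v=18,ok=F), VALIDATE:P2(v=2,ok=F), TRANSFORM:P1(v=0,ok=F), EMIT:-] out:-; in:P3
Tick 4: [PARSE:-, VALIDATE:P3(v=18,ok=T), TRANSFORM:P2(v=0,ok=F), EMIT:P1(v=0,ok=F)] out:-; in:-
Tick 5: [PARSE:-, VALIDATE:-, TRANSFORM:P3(v=90,ok=T), EMIT:P2(v=0,ok=F)] out:P1(v=0); in:-
Tick 6: [PARSE:-, VALIDATE:-, TRANSFORM:-, EMIT:P3(v=90,ok=T)] out:P2(v=0); in:-
At end of tick 6: ['-', '-', '-', 'P3']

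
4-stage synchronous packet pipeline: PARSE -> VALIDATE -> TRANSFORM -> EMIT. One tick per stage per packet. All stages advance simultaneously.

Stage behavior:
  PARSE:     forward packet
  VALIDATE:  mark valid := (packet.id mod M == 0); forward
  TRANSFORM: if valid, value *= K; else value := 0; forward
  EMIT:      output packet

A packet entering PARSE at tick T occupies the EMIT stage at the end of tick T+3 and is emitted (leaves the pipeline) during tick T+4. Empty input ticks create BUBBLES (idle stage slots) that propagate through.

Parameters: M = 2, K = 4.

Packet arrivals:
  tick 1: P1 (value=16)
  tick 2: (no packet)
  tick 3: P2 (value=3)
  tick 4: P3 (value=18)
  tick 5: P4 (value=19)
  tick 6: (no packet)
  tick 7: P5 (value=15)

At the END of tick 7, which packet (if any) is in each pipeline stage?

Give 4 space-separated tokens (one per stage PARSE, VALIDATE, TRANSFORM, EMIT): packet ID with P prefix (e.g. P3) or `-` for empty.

Tick 1: [PARSE:P1(v=16,ok=F), VALIDATE:-, TRANSFORM:-, EMIT:-] out:-; in:P1
Tick 2: [PARSE:-, VALIDATE:P1(v=16,ok=F), TRANSFORM:-, EMIT:-] out:-; in:-
Tick 3: [PARSE:P2(v=3,ok=F), VALIDATE:-, TRANSFORM:P1(v=0,ok=F), EMIT:-] out:-; in:P2
Tick 4: [PARSE:P3(v=18,ok=F), VALIDATE:P2(v=3,ok=T), TRANSFORM:-, EMIT:P1(v=0,ok=F)] out:-; in:P3
Tick 5: [PARSE:P4(v=19,ok=F), VALIDATE:P3(v=18,ok=F), TRANSFORM:P2(v=12,ok=T), EMIT:-] out:P1(v=0); in:P4
Tick 6: [PARSE:-, VALIDATE:P4(v=19,ok=T), TRANSFORM:P3(v=0,ok=F), EMIT:P2(v=12,ok=T)] out:-; in:-
Tick 7: [PARSE:P5(v=15,ok=F), VALIDATE:-, TRANSFORM:P4(v=76,ok=T), EMIT:P3(v=0,ok=F)] out:P2(v=12); in:P5
At end of tick 7: ['P5', '-', 'P4', 'P3']

Answer: P5 - P4 P3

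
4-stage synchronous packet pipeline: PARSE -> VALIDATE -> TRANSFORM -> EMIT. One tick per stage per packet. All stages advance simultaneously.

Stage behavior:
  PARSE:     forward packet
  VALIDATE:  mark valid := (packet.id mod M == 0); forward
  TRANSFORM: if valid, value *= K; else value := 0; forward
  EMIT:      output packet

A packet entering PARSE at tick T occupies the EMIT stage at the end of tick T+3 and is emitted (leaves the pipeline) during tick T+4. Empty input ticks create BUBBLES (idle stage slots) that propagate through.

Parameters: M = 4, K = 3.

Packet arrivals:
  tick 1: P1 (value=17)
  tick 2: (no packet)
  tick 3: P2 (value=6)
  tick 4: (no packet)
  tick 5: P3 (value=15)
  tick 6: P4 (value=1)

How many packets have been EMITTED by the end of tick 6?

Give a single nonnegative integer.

Tick 1: [PARSE:P1(v=17,ok=F), VALIDATE:-, TRANSFORM:-, EMIT:-] out:-; in:P1
Tick 2: [PARSE:-, VALIDATE:P1(v=17,ok=F), TRANSFORM:-, EMIT:-] out:-; in:-
Tick 3: [PARSE:P2(v=6,ok=F), VALIDATE:-, TRANSFORM:P1(v=0,ok=F), EMIT:-] out:-; in:P2
Tick 4: [PARSE:-, VALIDATE:P2(v=6,ok=F), TRANSFORM:-, EMIT:P1(v=0,ok=F)] out:-; in:-
Tick 5: [PARSE:P3(v=15,ok=F), VALIDATE:-, TRANSFORM:P2(v=0,ok=F), EMIT:-] out:P1(v=0); in:P3
Tick 6: [PARSE:P4(v=1,ok=F), VALIDATE:P3(v=15,ok=F), TRANSFORM:-, EMIT:P2(v=0,ok=F)] out:-; in:P4
Emitted by tick 6: ['P1']

Answer: 1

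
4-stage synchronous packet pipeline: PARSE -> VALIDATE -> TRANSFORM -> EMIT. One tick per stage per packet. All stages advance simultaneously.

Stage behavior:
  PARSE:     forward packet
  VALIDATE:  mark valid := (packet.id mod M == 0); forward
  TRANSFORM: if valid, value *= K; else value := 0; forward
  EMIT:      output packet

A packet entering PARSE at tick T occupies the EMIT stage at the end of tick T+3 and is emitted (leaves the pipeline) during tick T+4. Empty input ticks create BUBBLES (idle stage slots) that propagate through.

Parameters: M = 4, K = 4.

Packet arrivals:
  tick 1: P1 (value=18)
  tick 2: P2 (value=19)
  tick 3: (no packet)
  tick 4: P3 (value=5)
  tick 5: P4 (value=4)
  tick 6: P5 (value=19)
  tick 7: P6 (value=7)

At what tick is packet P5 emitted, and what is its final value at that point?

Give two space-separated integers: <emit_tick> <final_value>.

Tick 1: [PARSE:P1(v=18,ok=F), VALIDATE:-, TRANSFORM:-, EMIT:-] out:-; in:P1
Tick 2: [PARSE:P2(v=19,ok=F), VALIDATE:P1(v=18,ok=F), TRANSFORM:-, EMIT:-] out:-; in:P2
Tick 3: [PARSE:-, VALIDATE:P2(v=19,ok=F), TRANSFORM:P1(v=0,ok=F), EMIT:-] out:-; in:-
Tick 4: [PARSE:P3(v=5,ok=F), VALIDATE:-, TRANSFORM:P2(v=0,ok=F), EMIT:P1(v=0,ok=F)] out:-; in:P3
Tick 5: [PARSE:P4(v=4,ok=F), VALIDATE:P3(v=5,ok=F), TRANSFORM:-, EMIT:P2(v=0,ok=F)] out:P1(v=0); in:P4
Tick 6: [PARSE:P5(v=19,ok=F), VALIDATE:P4(v=4,ok=T), TRANSFORM:P3(v=0,ok=F), EMIT:-] out:P2(v=0); in:P5
Tick 7: [PARSE:P6(v=7,ok=F), VALIDATE:P5(v=19,ok=F), TRANSFORM:P4(v=16,ok=T), EMIT:P3(v=0,ok=F)] out:-; in:P6
Tick 8: [PARSE:-, VALIDATE:P6(v=7,ok=F), TRANSFORM:P5(v=0,ok=F), EMIT:P4(v=16,ok=T)] out:P3(v=0); in:-
Tick 9: [PARSE:-, VALIDATE:-, TRANSFORM:P6(v=0,ok=F), EMIT:P5(v=0,ok=F)] out:P4(v=16); in:-
Tick 10: [PARSE:-, VALIDATE:-, TRANSFORM:-, EMIT:P6(v=0,ok=F)] out:P5(v=0); in:-
Tick 11: [PARSE:-, VALIDATE:-, TRANSFORM:-, EMIT:-] out:P6(v=0); in:-
P5: arrives tick 6, valid=False (id=5, id%4=1), emit tick 10, final value 0

Answer: 10 0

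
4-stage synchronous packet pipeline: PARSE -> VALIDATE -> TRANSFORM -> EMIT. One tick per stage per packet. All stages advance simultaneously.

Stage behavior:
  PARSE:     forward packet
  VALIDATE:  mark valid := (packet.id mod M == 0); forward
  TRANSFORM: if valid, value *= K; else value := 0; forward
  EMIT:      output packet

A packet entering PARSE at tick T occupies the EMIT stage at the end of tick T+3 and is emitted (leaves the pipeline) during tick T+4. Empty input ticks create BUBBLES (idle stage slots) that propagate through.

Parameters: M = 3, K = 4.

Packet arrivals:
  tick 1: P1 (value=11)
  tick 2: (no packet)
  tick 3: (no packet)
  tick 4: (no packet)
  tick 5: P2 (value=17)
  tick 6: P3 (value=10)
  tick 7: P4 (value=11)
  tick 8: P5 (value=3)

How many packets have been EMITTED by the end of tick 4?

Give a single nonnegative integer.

Answer: 0

Derivation:
Tick 1: [PARSE:P1(v=11,ok=F), VALIDATE:-, TRANSFORM:-, EMIT:-] out:-; in:P1
Tick 2: [PARSE:-, VALIDATE:P1(v=11,ok=F), TRANSFORM:-, EMIT:-] out:-; in:-
Tick 3: [PARSE:-, VALIDATE:-, TRANSFORM:P1(v=0,ok=F), EMIT:-] out:-; in:-
Tick 4: [PARSE:-, VALIDATE:-, TRANSFORM:-, EMIT:P1(v=0,ok=F)] out:-; in:-
Emitted by tick 4: []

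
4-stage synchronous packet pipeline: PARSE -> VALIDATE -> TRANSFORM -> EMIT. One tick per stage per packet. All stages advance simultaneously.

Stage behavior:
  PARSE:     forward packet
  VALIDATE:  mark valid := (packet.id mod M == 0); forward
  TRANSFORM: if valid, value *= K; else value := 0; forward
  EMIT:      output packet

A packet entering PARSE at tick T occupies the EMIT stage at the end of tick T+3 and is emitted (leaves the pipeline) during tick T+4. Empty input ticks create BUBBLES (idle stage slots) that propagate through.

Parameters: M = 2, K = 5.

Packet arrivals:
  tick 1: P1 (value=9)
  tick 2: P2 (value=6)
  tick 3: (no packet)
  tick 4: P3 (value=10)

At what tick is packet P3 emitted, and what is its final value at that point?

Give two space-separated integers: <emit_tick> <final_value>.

Answer: 8 0

Derivation:
Tick 1: [PARSE:P1(v=9,ok=F), VALIDATE:-, TRANSFORM:-, EMIT:-] out:-; in:P1
Tick 2: [PARSE:P2(v=6,ok=F), VALIDATE:P1(v=9,ok=F), TRANSFORM:-, EMIT:-] out:-; in:P2
Tick 3: [PARSE:-, VALIDATE:P2(v=6,ok=T), TRANSFORM:P1(v=0,ok=F), EMIT:-] out:-; in:-
Tick 4: [PARSE:P3(v=10,ok=F), VALIDATE:-, TRANSFORM:P2(v=30,ok=T), EMIT:P1(v=0,ok=F)] out:-; in:P3
Tick 5: [PARSE:-, VALIDATE:P3(v=10,ok=F), TRANSFORM:-, EMIT:P2(v=30,ok=T)] out:P1(v=0); in:-
Tick 6: [PARSE:-, VALIDATE:-, TRANSFORM:P3(v=0,ok=F), EMIT:-] out:P2(v=30); in:-
Tick 7: [PARSE:-, VALIDATE:-, TRANSFORM:-, EMIT:P3(v=0,ok=F)] out:-; in:-
Tick 8: [PARSE:-, VALIDATE:-, TRANSFORM:-, EMIT:-] out:P3(v=0); in:-
P3: arrives tick 4, valid=False (id=3, id%2=1), emit tick 8, final value 0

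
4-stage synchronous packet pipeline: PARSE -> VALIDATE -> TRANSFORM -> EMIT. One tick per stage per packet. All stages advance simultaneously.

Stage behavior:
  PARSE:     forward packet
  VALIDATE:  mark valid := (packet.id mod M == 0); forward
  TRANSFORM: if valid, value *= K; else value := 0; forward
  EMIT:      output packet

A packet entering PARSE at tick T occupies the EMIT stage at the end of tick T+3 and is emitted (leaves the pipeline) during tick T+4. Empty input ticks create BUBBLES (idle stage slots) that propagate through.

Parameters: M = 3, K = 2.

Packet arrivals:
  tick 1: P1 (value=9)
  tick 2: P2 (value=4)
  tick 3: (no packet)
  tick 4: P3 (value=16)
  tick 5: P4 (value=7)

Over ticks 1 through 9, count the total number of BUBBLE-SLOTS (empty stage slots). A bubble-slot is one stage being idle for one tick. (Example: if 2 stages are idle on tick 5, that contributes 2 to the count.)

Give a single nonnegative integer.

Tick 1: [PARSE:P1(v=9,ok=F), VALIDATE:-, TRANSFORM:-, EMIT:-] out:-; bubbles=3
Tick 2: [PARSE:P2(v=4,ok=F), VALIDATE:P1(v=9,ok=F), TRANSFORM:-, EMIT:-] out:-; bubbles=2
Tick 3: [PARSE:-, VALIDATE:P2(v=4,ok=F), TRANSFORM:P1(v=0,ok=F), EMIT:-] out:-; bubbles=2
Tick 4: [PARSE:P3(v=16,ok=F), VALIDATE:-, TRANSFORM:P2(v=0,ok=F), EMIT:P1(v=0,ok=F)] out:-; bubbles=1
Tick 5: [PARSE:P4(v=7,ok=F), VALIDATE:P3(v=16,ok=T), TRANSFORM:-, EMIT:P2(v=0,ok=F)] out:P1(v=0); bubbles=1
Tick 6: [PARSE:-, VALIDATE:P4(v=7,ok=F), TRANSFORM:P3(v=32,ok=T), EMIT:-] out:P2(v=0); bubbles=2
Tick 7: [PARSE:-, VALIDATE:-, TRANSFORM:P4(v=0,ok=F), EMIT:P3(v=32,ok=T)] out:-; bubbles=2
Tick 8: [PARSE:-, VALIDATE:-, TRANSFORM:-, EMIT:P4(v=0,ok=F)] out:P3(v=32); bubbles=3
Tick 9: [PARSE:-, VALIDATE:-, TRANSFORM:-, EMIT:-] out:P4(v=0); bubbles=4
Total bubble-slots: 20

Answer: 20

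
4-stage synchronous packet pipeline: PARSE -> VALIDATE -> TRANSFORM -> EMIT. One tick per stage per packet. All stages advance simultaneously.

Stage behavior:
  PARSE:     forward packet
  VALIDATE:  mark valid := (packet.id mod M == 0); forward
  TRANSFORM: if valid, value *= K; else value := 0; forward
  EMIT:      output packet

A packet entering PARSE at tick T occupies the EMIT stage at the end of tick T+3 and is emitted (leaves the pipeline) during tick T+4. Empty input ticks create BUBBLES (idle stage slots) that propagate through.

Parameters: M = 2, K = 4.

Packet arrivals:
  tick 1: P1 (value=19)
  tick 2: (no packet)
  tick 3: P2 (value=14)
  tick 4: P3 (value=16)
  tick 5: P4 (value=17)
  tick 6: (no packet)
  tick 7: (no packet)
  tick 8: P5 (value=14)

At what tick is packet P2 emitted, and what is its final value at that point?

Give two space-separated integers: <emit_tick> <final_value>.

Tick 1: [PARSE:P1(v=19,ok=F), VALIDATE:-, TRANSFORM:-, EMIT:-] out:-; in:P1
Tick 2: [PARSE:-, VALIDATE:P1(v=19,ok=F), TRANSFORM:-, EMIT:-] out:-; in:-
Tick 3: [PARSE:P2(v=14,ok=F), VALIDATE:-, TRANSFORM:P1(v=0,ok=F), EMIT:-] out:-; in:P2
Tick 4: [PARSE:P3(v=16,ok=F), VALIDATE:P2(v=14,ok=T), TRANSFORM:-, EMIT:P1(v=0,ok=F)] out:-; in:P3
Tick 5: [PARSE:P4(v=17,ok=F), VALIDATE:P3(v=16,ok=F), TRANSFORM:P2(v=56,ok=T), EMIT:-] out:P1(v=0); in:P4
Tick 6: [PARSE:-, VALIDATE:P4(v=17,ok=T), TRANSFORM:P3(v=0,ok=F), EMIT:P2(v=56,ok=T)] out:-; in:-
Tick 7: [PARSE:-, VALIDATE:-, TRANSFORM:P4(v=68,ok=T), EMIT:P3(v=0,ok=F)] out:P2(v=56); in:-
Tick 8: [PARSE:P5(v=14,ok=F), VALIDATE:-, TRANSFORM:-, EMIT:P4(v=68,ok=T)] out:P3(v=0); in:P5
Tick 9: [PARSE:-, VALIDATE:P5(v=14,ok=F), TRANSFORM:-, EMIT:-] out:P4(v=68); in:-
Tick 10: [PARSE:-, VALIDATE:-, TRANSFORM:P5(v=0,ok=F), EMIT:-] out:-; in:-
Tick 11: [PARSE:-, VALIDATE:-, TRANSFORM:-, EMIT:P5(v=0,ok=F)] out:-; in:-
Tick 12: [PARSE:-, VALIDATE:-, TRANSFORM:-, EMIT:-] out:P5(v=0); in:-
P2: arrives tick 3, valid=True (id=2, id%2=0), emit tick 7, final value 56

Answer: 7 56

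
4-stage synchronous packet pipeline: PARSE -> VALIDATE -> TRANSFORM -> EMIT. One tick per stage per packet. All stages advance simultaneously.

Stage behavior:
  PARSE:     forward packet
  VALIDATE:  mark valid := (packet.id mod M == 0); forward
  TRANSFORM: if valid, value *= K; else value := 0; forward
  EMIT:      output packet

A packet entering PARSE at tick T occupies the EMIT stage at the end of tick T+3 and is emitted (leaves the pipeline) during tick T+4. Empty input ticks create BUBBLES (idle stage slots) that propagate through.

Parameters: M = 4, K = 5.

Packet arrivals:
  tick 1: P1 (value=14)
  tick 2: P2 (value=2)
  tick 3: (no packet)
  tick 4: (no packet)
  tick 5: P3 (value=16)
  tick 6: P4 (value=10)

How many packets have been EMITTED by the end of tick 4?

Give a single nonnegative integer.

Answer: 0

Derivation:
Tick 1: [PARSE:P1(v=14,ok=F), VALIDATE:-, TRANSFORM:-, EMIT:-] out:-; in:P1
Tick 2: [PARSE:P2(v=2,ok=F), VALIDATE:P1(v=14,ok=F), TRANSFORM:-, EMIT:-] out:-; in:P2
Tick 3: [PARSE:-, VALIDATE:P2(v=2,ok=F), TRANSFORM:P1(v=0,ok=F), EMIT:-] out:-; in:-
Tick 4: [PARSE:-, VALIDATE:-, TRANSFORM:P2(v=0,ok=F), EMIT:P1(v=0,ok=F)] out:-; in:-
Emitted by tick 4: []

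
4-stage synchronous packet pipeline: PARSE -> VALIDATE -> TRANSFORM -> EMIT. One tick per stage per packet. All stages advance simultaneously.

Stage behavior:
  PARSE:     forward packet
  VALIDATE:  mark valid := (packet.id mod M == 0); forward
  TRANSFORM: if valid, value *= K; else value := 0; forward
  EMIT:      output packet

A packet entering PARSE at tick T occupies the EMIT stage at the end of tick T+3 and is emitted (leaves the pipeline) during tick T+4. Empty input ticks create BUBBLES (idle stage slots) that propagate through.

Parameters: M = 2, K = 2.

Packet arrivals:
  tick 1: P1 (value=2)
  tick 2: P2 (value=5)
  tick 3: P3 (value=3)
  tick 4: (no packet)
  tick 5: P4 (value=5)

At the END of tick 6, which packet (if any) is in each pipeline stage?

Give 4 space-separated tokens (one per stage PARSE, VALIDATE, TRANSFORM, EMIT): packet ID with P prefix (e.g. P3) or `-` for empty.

Answer: - P4 - P3

Derivation:
Tick 1: [PARSE:P1(v=2,ok=F), VALIDATE:-, TRANSFORM:-, EMIT:-] out:-; in:P1
Tick 2: [PARSE:P2(v=5,ok=F), VALIDATE:P1(v=2,ok=F), TRANSFORM:-, EMIT:-] out:-; in:P2
Tick 3: [PARSE:P3(v=3,ok=F), VALIDATE:P2(v=5,ok=T), TRANSFORM:P1(v=0,ok=F), EMIT:-] out:-; in:P3
Tick 4: [PARSE:-, VALIDATE:P3(v=3,ok=F), TRANSFORM:P2(v=10,ok=T), EMIT:P1(v=0,ok=F)] out:-; in:-
Tick 5: [PARSE:P4(v=5,ok=F), VALIDATE:-, TRANSFORM:P3(v=0,ok=F), EMIT:P2(v=10,ok=T)] out:P1(v=0); in:P4
Tick 6: [PARSE:-, VALIDATE:P4(v=5,ok=T), TRANSFORM:-, EMIT:P3(v=0,ok=F)] out:P2(v=10); in:-
At end of tick 6: ['-', 'P4', '-', 'P3']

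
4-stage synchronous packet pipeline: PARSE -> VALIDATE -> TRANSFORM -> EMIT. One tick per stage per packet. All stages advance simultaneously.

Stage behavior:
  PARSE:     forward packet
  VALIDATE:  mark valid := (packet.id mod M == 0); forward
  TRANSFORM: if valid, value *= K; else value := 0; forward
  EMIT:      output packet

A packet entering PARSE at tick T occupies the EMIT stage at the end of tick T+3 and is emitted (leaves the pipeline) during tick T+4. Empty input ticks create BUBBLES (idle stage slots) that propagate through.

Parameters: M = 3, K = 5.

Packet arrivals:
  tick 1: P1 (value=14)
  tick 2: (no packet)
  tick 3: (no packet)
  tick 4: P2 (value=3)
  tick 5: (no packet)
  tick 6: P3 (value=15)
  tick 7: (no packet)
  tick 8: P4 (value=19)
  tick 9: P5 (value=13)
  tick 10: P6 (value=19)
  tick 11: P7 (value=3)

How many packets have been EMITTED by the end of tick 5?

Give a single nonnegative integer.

Answer: 1

Derivation:
Tick 1: [PARSE:P1(v=14,ok=F), VALIDATE:-, TRANSFORM:-, EMIT:-] out:-; in:P1
Tick 2: [PARSE:-, VALIDATE:P1(v=14,ok=F), TRANSFORM:-, EMIT:-] out:-; in:-
Tick 3: [PARSE:-, VALIDATE:-, TRANSFORM:P1(v=0,ok=F), EMIT:-] out:-; in:-
Tick 4: [PARSE:P2(v=3,ok=F), VALIDATE:-, TRANSFORM:-, EMIT:P1(v=0,ok=F)] out:-; in:P2
Tick 5: [PARSE:-, VALIDATE:P2(v=3,ok=F), TRANSFORM:-, EMIT:-] out:P1(v=0); in:-
Emitted by tick 5: ['P1']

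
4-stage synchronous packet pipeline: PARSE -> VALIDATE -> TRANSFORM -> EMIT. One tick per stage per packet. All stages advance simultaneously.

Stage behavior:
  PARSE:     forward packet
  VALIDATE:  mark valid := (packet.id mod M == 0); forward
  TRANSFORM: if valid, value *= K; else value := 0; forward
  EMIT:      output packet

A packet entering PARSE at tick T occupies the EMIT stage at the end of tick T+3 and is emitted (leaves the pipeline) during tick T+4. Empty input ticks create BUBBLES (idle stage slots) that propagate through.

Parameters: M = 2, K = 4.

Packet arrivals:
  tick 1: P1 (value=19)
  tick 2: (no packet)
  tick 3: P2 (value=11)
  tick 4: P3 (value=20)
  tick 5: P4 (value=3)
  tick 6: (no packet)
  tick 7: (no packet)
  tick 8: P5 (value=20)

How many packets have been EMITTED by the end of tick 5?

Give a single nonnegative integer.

Answer: 1

Derivation:
Tick 1: [PARSE:P1(v=19,ok=F), VALIDATE:-, TRANSFORM:-, EMIT:-] out:-; in:P1
Tick 2: [PARSE:-, VALIDATE:P1(v=19,ok=F), TRANSFORM:-, EMIT:-] out:-; in:-
Tick 3: [PARSE:P2(v=11,ok=F), VALIDATE:-, TRANSFORM:P1(v=0,ok=F), EMIT:-] out:-; in:P2
Tick 4: [PARSE:P3(v=20,ok=F), VALIDATE:P2(v=11,ok=T), TRANSFORM:-, EMIT:P1(v=0,ok=F)] out:-; in:P3
Tick 5: [PARSE:P4(v=3,ok=F), VALIDATE:P3(v=20,ok=F), TRANSFORM:P2(v=44,ok=T), EMIT:-] out:P1(v=0); in:P4
Emitted by tick 5: ['P1']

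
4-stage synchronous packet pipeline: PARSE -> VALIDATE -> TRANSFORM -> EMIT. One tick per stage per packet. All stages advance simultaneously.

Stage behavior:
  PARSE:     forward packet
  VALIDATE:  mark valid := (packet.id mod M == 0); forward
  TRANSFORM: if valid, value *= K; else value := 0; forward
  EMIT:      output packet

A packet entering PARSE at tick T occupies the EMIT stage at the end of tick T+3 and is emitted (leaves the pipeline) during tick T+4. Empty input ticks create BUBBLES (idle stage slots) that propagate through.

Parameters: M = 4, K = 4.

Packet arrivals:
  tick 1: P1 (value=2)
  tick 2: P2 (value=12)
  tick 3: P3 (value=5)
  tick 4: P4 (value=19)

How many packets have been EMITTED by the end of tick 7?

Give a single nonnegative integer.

Answer: 3

Derivation:
Tick 1: [PARSE:P1(v=2,ok=F), VALIDATE:-, TRANSFORM:-, EMIT:-] out:-; in:P1
Tick 2: [PARSE:P2(v=12,ok=F), VALIDATE:P1(v=2,ok=F), TRANSFORM:-, EMIT:-] out:-; in:P2
Tick 3: [PARSE:P3(v=5,ok=F), VALIDATE:P2(v=12,ok=F), TRANSFORM:P1(v=0,ok=F), EMIT:-] out:-; in:P3
Tick 4: [PARSE:P4(v=19,ok=F), VALIDATE:P3(v=5,ok=F), TRANSFORM:P2(v=0,ok=F), EMIT:P1(v=0,ok=F)] out:-; in:P4
Tick 5: [PARSE:-, VALIDATE:P4(v=19,ok=T), TRANSFORM:P3(v=0,ok=F), EMIT:P2(v=0,ok=F)] out:P1(v=0); in:-
Tick 6: [PARSE:-, VALIDATE:-, TRANSFORM:P4(v=76,ok=T), EMIT:P3(v=0,ok=F)] out:P2(v=0); in:-
Tick 7: [PARSE:-, VALIDATE:-, TRANSFORM:-, EMIT:P4(v=76,ok=T)] out:P3(v=0); in:-
Emitted by tick 7: ['P1', 'P2', 'P3']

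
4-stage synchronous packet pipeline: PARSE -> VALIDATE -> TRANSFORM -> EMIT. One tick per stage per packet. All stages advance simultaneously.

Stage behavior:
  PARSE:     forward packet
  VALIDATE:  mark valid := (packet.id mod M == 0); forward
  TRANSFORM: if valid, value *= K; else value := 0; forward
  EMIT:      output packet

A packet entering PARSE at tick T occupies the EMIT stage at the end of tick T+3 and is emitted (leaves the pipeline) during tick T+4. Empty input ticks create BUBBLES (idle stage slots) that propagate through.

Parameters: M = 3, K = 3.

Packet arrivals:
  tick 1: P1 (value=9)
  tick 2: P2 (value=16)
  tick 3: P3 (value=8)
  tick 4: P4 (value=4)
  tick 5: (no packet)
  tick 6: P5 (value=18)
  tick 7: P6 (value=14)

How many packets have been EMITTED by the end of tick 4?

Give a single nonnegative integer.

Tick 1: [PARSE:P1(v=9,ok=F), VALIDATE:-, TRANSFORM:-, EMIT:-] out:-; in:P1
Tick 2: [PARSE:P2(v=16,ok=F), VALIDATE:P1(v=9,ok=F), TRANSFORM:-, EMIT:-] out:-; in:P2
Tick 3: [PARSE:P3(v=8,ok=F), VALIDATE:P2(v=16,ok=F), TRANSFORM:P1(v=0,ok=F), EMIT:-] out:-; in:P3
Tick 4: [PARSE:P4(v=4,ok=F), VALIDATE:P3(v=8,ok=T), TRANSFORM:P2(v=0,ok=F), EMIT:P1(v=0,ok=F)] out:-; in:P4
Emitted by tick 4: []

Answer: 0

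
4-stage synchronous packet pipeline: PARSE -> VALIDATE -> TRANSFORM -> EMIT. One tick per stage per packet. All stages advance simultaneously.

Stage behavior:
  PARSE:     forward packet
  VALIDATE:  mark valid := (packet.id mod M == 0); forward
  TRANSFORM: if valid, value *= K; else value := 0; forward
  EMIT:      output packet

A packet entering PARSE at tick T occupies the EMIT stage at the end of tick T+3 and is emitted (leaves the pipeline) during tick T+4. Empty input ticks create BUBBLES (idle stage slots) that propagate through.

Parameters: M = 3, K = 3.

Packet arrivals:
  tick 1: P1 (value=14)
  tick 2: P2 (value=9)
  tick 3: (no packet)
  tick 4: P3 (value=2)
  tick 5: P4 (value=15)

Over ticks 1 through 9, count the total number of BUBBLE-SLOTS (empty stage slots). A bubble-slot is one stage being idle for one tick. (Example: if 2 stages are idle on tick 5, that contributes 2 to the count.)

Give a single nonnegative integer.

Tick 1: [PARSE:P1(v=14,ok=F), VALIDATE:-, TRANSFORM:-, EMIT:-] out:-; bubbles=3
Tick 2: [PARSE:P2(v=9,ok=F), VALIDATE:P1(v=14,ok=F), TRANSFORM:-, EMIT:-] out:-; bubbles=2
Tick 3: [PARSE:-, VALIDATE:P2(v=9,ok=F), TRANSFORM:P1(v=0,ok=F), EMIT:-] out:-; bubbles=2
Tick 4: [PARSE:P3(v=2,ok=F), VALIDATE:-, TRANSFORM:P2(v=0,ok=F), EMIT:P1(v=0,ok=F)] out:-; bubbles=1
Tick 5: [PARSE:P4(v=15,ok=F), VALIDATE:P3(v=2,ok=T), TRANSFORM:-, EMIT:P2(v=0,ok=F)] out:P1(v=0); bubbles=1
Tick 6: [PARSE:-, VALIDATE:P4(v=15,ok=F), TRANSFORM:P3(v=6,ok=T), EMIT:-] out:P2(v=0); bubbles=2
Tick 7: [PARSE:-, VALIDATE:-, TRANSFORM:P4(v=0,ok=F), EMIT:P3(v=6,ok=T)] out:-; bubbles=2
Tick 8: [PARSE:-, VALIDATE:-, TRANSFORM:-, EMIT:P4(v=0,ok=F)] out:P3(v=6); bubbles=3
Tick 9: [PARSE:-, VALIDATE:-, TRANSFORM:-, EMIT:-] out:P4(v=0); bubbles=4
Total bubble-slots: 20

Answer: 20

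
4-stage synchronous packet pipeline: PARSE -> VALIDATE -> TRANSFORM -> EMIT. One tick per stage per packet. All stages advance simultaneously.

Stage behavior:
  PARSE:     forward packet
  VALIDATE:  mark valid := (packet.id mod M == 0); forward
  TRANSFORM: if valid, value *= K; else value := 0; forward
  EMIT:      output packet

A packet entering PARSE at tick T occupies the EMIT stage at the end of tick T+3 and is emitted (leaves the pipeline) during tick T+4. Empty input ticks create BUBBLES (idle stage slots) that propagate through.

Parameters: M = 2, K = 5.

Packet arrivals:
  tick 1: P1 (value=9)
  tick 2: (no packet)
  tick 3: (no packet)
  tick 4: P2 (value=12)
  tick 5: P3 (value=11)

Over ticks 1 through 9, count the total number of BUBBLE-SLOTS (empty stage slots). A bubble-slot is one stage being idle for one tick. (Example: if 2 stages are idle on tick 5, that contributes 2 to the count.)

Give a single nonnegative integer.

Tick 1: [PARSE:P1(v=9,ok=F), VALIDATE:-, TRANSFORM:-, EMIT:-] out:-; bubbles=3
Tick 2: [PARSE:-, VALIDATE:P1(v=9,ok=F), TRANSFORM:-, EMIT:-] out:-; bubbles=3
Tick 3: [PARSE:-, VALIDATE:-, TRANSFORM:P1(v=0,ok=F), EMIT:-] out:-; bubbles=3
Tick 4: [PARSE:P2(v=12,ok=F), VALIDATE:-, TRANSFORM:-, EMIT:P1(v=0,ok=F)] out:-; bubbles=2
Tick 5: [PARSE:P3(v=11,ok=F), VALIDATE:P2(v=12,ok=T), TRANSFORM:-, EMIT:-] out:P1(v=0); bubbles=2
Tick 6: [PARSE:-, VALIDATE:P3(v=11,ok=F), TRANSFORM:P2(v=60,ok=T), EMIT:-] out:-; bubbles=2
Tick 7: [PARSE:-, VALIDATE:-, TRANSFORM:P3(v=0,ok=F), EMIT:P2(v=60,ok=T)] out:-; bubbles=2
Tick 8: [PARSE:-, VALIDATE:-, TRANSFORM:-, EMIT:P3(v=0,ok=F)] out:P2(v=60); bubbles=3
Tick 9: [PARSE:-, VALIDATE:-, TRANSFORM:-, EMIT:-] out:P3(v=0); bubbles=4
Total bubble-slots: 24

Answer: 24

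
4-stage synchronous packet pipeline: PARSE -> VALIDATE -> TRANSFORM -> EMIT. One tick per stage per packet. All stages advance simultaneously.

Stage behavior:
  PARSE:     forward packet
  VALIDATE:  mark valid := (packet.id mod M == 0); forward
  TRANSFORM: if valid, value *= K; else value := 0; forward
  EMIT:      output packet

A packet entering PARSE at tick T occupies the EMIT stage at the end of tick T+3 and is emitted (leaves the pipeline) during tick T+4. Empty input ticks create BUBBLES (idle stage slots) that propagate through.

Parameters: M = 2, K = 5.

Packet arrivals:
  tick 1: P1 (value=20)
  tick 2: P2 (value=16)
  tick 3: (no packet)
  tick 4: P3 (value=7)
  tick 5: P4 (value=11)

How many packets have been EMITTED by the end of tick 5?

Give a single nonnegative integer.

Tick 1: [PARSE:P1(v=20,ok=F), VALIDATE:-, TRANSFORM:-, EMIT:-] out:-; in:P1
Tick 2: [PARSE:P2(v=16,ok=F), VALIDATE:P1(v=20,ok=F), TRANSFORM:-, EMIT:-] out:-; in:P2
Tick 3: [PARSE:-, VALIDATE:P2(v=16,ok=T), TRANSFORM:P1(v=0,ok=F), EMIT:-] out:-; in:-
Tick 4: [PARSE:P3(v=7,ok=F), VALIDATE:-, TRANSFORM:P2(v=80,ok=T), EMIT:P1(v=0,ok=F)] out:-; in:P3
Tick 5: [PARSE:P4(v=11,ok=F), VALIDATE:P3(v=7,ok=F), TRANSFORM:-, EMIT:P2(v=80,ok=T)] out:P1(v=0); in:P4
Emitted by tick 5: ['P1']

Answer: 1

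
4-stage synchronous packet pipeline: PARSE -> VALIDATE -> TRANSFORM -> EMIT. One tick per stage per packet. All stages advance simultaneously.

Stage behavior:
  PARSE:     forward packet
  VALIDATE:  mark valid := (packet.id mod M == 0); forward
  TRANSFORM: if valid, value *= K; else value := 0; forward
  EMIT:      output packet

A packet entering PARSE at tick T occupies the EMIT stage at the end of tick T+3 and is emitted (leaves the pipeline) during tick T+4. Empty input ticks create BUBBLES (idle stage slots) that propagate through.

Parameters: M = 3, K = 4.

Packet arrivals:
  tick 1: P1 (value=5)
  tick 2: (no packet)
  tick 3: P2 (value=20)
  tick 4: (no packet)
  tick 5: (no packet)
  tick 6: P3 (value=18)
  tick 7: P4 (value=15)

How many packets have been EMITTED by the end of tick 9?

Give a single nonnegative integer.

Tick 1: [PARSE:P1(v=5,ok=F), VALIDATE:-, TRANSFORM:-, EMIT:-] out:-; in:P1
Tick 2: [PARSE:-, VALIDATE:P1(v=5,ok=F), TRANSFORM:-, EMIT:-] out:-; in:-
Tick 3: [PARSE:P2(v=20,ok=F), VALIDATE:-, TRANSFORM:P1(v=0,ok=F), EMIT:-] out:-; in:P2
Tick 4: [PARSE:-, VALIDATE:P2(v=20,ok=F), TRANSFORM:-, EMIT:P1(v=0,ok=F)] out:-; in:-
Tick 5: [PARSE:-, VALIDATE:-, TRANSFORM:P2(v=0,ok=F), EMIT:-] out:P1(v=0); in:-
Tick 6: [PARSE:P3(v=18,ok=F), VALIDATE:-, TRANSFORM:-, EMIT:P2(v=0,ok=F)] out:-; in:P3
Tick 7: [PARSE:P4(v=15,ok=F), VALIDATE:P3(v=18,ok=T), TRANSFORM:-, EMIT:-] out:P2(v=0); in:P4
Tick 8: [PARSE:-, VALIDATE:P4(v=15,ok=F), TRANSFORM:P3(v=72,ok=T), EMIT:-] out:-; in:-
Tick 9: [PARSE:-, VALIDATE:-, TRANSFORM:P4(v=0,ok=F), EMIT:P3(v=72,ok=T)] out:-; in:-
Emitted by tick 9: ['P1', 'P2']

Answer: 2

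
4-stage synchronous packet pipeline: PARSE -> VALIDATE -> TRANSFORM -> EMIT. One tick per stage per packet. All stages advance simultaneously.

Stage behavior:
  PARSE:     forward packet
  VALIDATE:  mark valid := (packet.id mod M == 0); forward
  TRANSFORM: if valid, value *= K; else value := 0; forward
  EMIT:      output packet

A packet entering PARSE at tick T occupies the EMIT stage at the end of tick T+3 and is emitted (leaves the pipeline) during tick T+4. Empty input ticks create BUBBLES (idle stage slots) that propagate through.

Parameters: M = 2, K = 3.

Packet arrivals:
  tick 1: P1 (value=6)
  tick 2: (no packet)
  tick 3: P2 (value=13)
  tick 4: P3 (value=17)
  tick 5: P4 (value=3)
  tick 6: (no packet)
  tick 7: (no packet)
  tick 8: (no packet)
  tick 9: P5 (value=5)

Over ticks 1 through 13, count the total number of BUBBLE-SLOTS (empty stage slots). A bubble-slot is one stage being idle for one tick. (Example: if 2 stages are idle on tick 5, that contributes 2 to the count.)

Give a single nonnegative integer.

Tick 1: [PARSE:P1(v=6,ok=F), VALIDATE:-, TRANSFORM:-, EMIT:-] out:-; bubbles=3
Tick 2: [PARSE:-, VALIDATE:P1(v=6,ok=F), TRANSFORM:-, EMIT:-] out:-; bubbles=3
Tick 3: [PARSE:P2(v=13,ok=F), VALIDATE:-, TRANSFORM:P1(v=0,ok=F), EMIT:-] out:-; bubbles=2
Tick 4: [PARSE:P3(v=17,ok=F), VALIDATE:P2(v=13,ok=T), TRANSFORM:-, EMIT:P1(v=0,ok=F)] out:-; bubbles=1
Tick 5: [PARSE:P4(v=3,ok=F), VALIDATE:P3(v=17,ok=F), TRANSFORM:P2(v=39,ok=T), EMIT:-] out:P1(v=0); bubbles=1
Tick 6: [PARSE:-, VALIDATE:P4(v=3,ok=T), TRANSFORM:P3(v=0,ok=F), EMIT:P2(v=39,ok=T)] out:-; bubbles=1
Tick 7: [PARSE:-, VALIDATE:-, TRANSFORM:P4(v=9,ok=T), EMIT:P3(v=0,ok=F)] out:P2(v=39); bubbles=2
Tick 8: [PARSE:-, VALIDATE:-, TRANSFORM:-, EMIT:P4(v=9,ok=T)] out:P3(v=0); bubbles=3
Tick 9: [PARSE:P5(v=5,ok=F), VALIDATE:-, TRANSFORM:-, EMIT:-] out:P4(v=9); bubbles=3
Tick 10: [PARSE:-, VALIDATE:P5(v=5,ok=F), TRANSFORM:-, EMIT:-] out:-; bubbles=3
Tick 11: [PARSE:-, VALIDATE:-, TRANSFORM:P5(v=0,ok=F), EMIT:-] out:-; bubbles=3
Tick 12: [PARSE:-, VALIDATE:-, TRANSFORM:-, EMIT:P5(v=0,ok=F)] out:-; bubbles=3
Tick 13: [PARSE:-, VALIDATE:-, TRANSFORM:-, EMIT:-] out:P5(v=0); bubbles=4
Total bubble-slots: 32

Answer: 32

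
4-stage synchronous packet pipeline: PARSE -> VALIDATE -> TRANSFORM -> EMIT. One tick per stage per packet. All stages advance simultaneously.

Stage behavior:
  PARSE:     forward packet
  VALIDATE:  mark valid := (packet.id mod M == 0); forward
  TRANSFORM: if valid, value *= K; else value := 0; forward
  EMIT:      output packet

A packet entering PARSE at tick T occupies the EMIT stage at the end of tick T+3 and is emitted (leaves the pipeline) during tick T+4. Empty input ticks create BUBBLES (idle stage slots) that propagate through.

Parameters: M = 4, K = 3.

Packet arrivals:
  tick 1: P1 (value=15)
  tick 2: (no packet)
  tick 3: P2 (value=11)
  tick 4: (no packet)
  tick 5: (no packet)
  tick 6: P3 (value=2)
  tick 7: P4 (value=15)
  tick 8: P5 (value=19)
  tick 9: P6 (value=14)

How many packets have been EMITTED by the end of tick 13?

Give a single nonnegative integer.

Answer: 6

Derivation:
Tick 1: [PARSE:P1(v=15,ok=F), VALIDATE:-, TRANSFORM:-, EMIT:-] out:-; in:P1
Tick 2: [PARSE:-, VALIDATE:P1(v=15,ok=F), TRANSFORM:-, EMIT:-] out:-; in:-
Tick 3: [PARSE:P2(v=11,ok=F), VALIDATE:-, TRANSFORM:P1(v=0,ok=F), EMIT:-] out:-; in:P2
Tick 4: [PARSE:-, VALIDATE:P2(v=11,ok=F), TRANSFORM:-, EMIT:P1(v=0,ok=F)] out:-; in:-
Tick 5: [PARSE:-, VALIDATE:-, TRANSFORM:P2(v=0,ok=F), EMIT:-] out:P1(v=0); in:-
Tick 6: [PARSE:P3(v=2,ok=F), VALIDATE:-, TRANSFORM:-, EMIT:P2(v=0,ok=F)] out:-; in:P3
Tick 7: [PARSE:P4(v=15,ok=F), VALIDATE:P3(v=2,ok=F), TRANSFORM:-, EMIT:-] out:P2(v=0); in:P4
Tick 8: [PARSE:P5(v=19,ok=F), VALIDATE:P4(v=15,ok=T), TRANSFORM:P3(v=0,ok=F), EMIT:-] out:-; in:P5
Tick 9: [PARSE:P6(v=14,ok=F), VALIDATE:P5(v=19,ok=F), TRANSFORM:P4(v=45,ok=T), EMIT:P3(v=0,ok=F)] out:-; in:P6
Tick 10: [PARSE:-, VALIDATE:P6(v=14,ok=F), TRANSFORM:P5(v=0,ok=F), EMIT:P4(v=45,ok=T)] out:P3(v=0); in:-
Tick 11: [PARSE:-, VALIDATE:-, TRANSFORM:P6(v=0,ok=F), EMIT:P5(v=0,ok=F)] out:P4(v=45); in:-
Tick 12: [PARSE:-, VALIDATE:-, TRANSFORM:-, EMIT:P6(v=0,ok=F)] out:P5(v=0); in:-
Tick 13: [PARSE:-, VALIDATE:-, TRANSFORM:-, EMIT:-] out:P6(v=0); in:-
Emitted by tick 13: ['P1', 'P2', 'P3', 'P4', 'P5', 'P6']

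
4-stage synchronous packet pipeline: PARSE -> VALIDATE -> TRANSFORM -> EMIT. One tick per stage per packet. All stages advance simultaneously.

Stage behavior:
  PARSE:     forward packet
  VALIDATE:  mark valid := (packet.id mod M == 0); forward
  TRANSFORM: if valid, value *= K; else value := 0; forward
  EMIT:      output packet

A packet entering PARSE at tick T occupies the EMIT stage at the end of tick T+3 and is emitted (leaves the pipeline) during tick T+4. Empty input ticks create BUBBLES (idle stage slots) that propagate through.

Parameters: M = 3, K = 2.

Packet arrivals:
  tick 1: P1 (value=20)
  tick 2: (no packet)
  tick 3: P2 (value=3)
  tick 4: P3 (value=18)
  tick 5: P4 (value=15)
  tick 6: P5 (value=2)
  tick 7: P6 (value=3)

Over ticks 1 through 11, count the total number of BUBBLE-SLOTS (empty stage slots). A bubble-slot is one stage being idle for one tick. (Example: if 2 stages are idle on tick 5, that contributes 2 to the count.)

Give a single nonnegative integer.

Answer: 20

Derivation:
Tick 1: [PARSE:P1(v=20,ok=F), VALIDATE:-, TRANSFORM:-, EMIT:-] out:-; bubbles=3
Tick 2: [PARSE:-, VALIDATE:P1(v=20,ok=F), TRANSFORM:-, EMIT:-] out:-; bubbles=3
Tick 3: [PARSE:P2(v=3,ok=F), VALIDATE:-, TRANSFORM:P1(v=0,ok=F), EMIT:-] out:-; bubbles=2
Tick 4: [PARSE:P3(v=18,ok=F), VALIDATE:P2(v=3,ok=F), TRANSFORM:-, EMIT:P1(v=0,ok=F)] out:-; bubbles=1
Tick 5: [PARSE:P4(v=15,ok=F), VALIDATE:P3(v=18,ok=T), TRANSFORM:P2(v=0,ok=F), EMIT:-] out:P1(v=0); bubbles=1
Tick 6: [PARSE:P5(v=2,ok=F), VALIDATE:P4(v=15,ok=F), TRANSFORM:P3(v=36,ok=T), EMIT:P2(v=0,ok=F)] out:-; bubbles=0
Tick 7: [PARSE:P6(v=3,ok=F), VALIDATE:P5(v=2,ok=F), TRANSFORM:P4(v=0,ok=F), EMIT:P3(v=36,ok=T)] out:P2(v=0); bubbles=0
Tick 8: [PARSE:-, VALIDATE:P6(v=3,ok=T), TRANSFORM:P5(v=0,ok=F), EMIT:P4(v=0,ok=F)] out:P3(v=36); bubbles=1
Tick 9: [PARSE:-, VALIDATE:-, TRANSFORM:P6(v=6,ok=T), EMIT:P5(v=0,ok=F)] out:P4(v=0); bubbles=2
Tick 10: [PARSE:-, VALIDATE:-, TRANSFORM:-, EMIT:P6(v=6,ok=T)] out:P5(v=0); bubbles=3
Tick 11: [PARSE:-, VALIDATE:-, TRANSFORM:-, EMIT:-] out:P6(v=6); bubbles=4
Total bubble-slots: 20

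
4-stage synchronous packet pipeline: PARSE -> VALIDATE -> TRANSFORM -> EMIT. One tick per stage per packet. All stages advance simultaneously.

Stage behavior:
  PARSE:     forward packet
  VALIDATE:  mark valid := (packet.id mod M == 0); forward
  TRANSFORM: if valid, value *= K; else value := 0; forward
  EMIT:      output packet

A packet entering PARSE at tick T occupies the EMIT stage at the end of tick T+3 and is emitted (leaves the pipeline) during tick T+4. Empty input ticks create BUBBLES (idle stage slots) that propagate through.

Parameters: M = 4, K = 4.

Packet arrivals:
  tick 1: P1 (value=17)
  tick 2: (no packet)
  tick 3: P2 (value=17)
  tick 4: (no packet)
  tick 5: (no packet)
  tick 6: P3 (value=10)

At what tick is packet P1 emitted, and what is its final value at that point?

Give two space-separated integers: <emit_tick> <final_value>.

Tick 1: [PARSE:P1(v=17,ok=F), VALIDATE:-, TRANSFORM:-, EMIT:-] out:-; in:P1
Tick 2: [PARSE:-, VALIDATE:P1(v=17,ok=F), TRANSFORM:-, EMIT:-] out:-; in:-
Tick 3: [PARSE:P2(v=17,ok=F), VALIDATE:-, TRANSFORM:P1(v=0,ok=F), EMIT:-] out:-; in:P2
Tick 4: [PARSE:-, VALIDATE:P2(v=17,ok=F), TRANSFORM:-, EMIT:P1(v=0,ok=F)] out:-; in:-
Tick 5: [PARSE:-, VALIDATE:-, TRANSFORM:P2(v=0,ok=F), EMIT:-] out:P1(v=0); in:-
Tick 6: [PARSE:P3(v=10,ok=F), VALIDATE:-, TRANSFORM:-, EMIT:P2(v=0,ok=F)] out:-; in:P3
Tick 7: [PARSE:-, VALIDATE:P3(v=10,ok=F), TRANSFORM:-, EMIT:-] out:P2(v=0); in:-
Tick 8: [PARSE:-, VALIDATE:-, TRANSFORM:P3(v=0,ok=F), EMIT:-] out:-; in:-
Tick 9: [PARSE:-, VALIDATE:-, TRANSFORM:-, EMIT:P3(v=0,ok=F)] out:-; in:-
Tick 10: [PARSE:-, VALIDATE:-, TRANSFORM:-, EMIT:-] out:P3(v=0); in:-
P1: arrives tick 1, valid=False (id=1, id%4=1), emit tick 5, final value 0

Answer: 5 0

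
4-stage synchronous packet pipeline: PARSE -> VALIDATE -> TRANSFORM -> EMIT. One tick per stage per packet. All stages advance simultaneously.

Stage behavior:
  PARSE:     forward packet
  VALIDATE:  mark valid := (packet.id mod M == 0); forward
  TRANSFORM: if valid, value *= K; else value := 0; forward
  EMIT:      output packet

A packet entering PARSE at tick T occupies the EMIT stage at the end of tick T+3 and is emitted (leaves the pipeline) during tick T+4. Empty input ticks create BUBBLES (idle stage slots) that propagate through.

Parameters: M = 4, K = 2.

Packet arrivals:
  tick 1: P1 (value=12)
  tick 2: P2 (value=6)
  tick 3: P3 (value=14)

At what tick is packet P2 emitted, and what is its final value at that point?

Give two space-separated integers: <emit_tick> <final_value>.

Tick 1: [PARSE:P1(v=12,ok=F), VALIDATE:-, TRANSFORM:-, EMIT:-] out:-; in:P1
Tick 2: [PARSE:P2(v=6,ok=F), VALIDATE:P1(v=12,ok=F), TRANSFORM:-, EMIT:-] out:-; in:P2
Tick 3: [PARSE:P3(v=14,ok=F), VALIDATE:P2(v=6,ok=F), TRANSFORM:P1(v=0,ok=F), EMIT:-] out:-; in:P3
Tick 4: [PARSE:-, VALIDATE:P3(v=14,ok=F), TRANSFORM:P2(v=0,ok=F), EMIT:P1(v=0,ok=F)] out:-; in:-
Tick 5: [PARSE:-, VALIDATE:-, TRANSFORM:P3(v=0,ok=F), EMIT:P2(v=0,ok=F)] out:P1(v=0); in:-
Tick 6: [PARSE:-, VALIDATE:-, TRANSFORM:-, EMIT:P3(v=0,ok=F)] out:P2(v=0); in:-
Tick 7: [PARSE:-, VALIDATE:-, TRANSFORM:-, EMIT:-] out:P3(v=0); in:-
P2: arrives tick 2, valid=False (id=2, id%4=2), emit tick 6, final value 0

Answer: 6 0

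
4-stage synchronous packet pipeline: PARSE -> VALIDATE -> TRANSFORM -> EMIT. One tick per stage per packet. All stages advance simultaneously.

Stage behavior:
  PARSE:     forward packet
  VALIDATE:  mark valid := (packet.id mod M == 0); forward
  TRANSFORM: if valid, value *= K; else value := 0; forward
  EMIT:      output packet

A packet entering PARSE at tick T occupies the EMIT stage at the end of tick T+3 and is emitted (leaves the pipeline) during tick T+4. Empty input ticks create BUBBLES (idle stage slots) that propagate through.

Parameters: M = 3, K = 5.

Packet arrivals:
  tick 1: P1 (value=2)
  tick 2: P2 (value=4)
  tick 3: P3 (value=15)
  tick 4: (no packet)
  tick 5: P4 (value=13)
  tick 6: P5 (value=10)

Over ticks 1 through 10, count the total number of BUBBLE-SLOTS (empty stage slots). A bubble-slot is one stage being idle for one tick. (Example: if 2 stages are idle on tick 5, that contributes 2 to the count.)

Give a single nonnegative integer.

Answer: 20

Derivation:
Tick 1: [PARSE:P1(v=2,ok=F), VALIDATE:-, TRANSFORM:-, EMIT:-] out:-; bubbles=3
Tick 2: [PARSE:P2(v=4,ok=F), VALIDATE:P1(v=2,ok=F), TRANSFORM:-, EMIT:-] out:-; bubbles=2
Tick 3: [PARSE:P3(v=15,ok=F), VALIDATE:P2(v=4,ok=F), TRANSFORM:P1(v=0,ok=F), EMIT:-] out:-; bubbles=1
Tick 4: [PARSE:-, VALIDATE:P3(v=15,ok=T), TRANSFORM:P2(v=0,ok=F), EMIT:P1(v=0,ok=F)] out:-; bubbles=1
Tick 5: [PARSE:P4(v=13,ok=F), VALIDATE:-, TRANSFORM:P3(v=75,ok=T), EMIT:P2(v=0,ok=F)] out:P1(v=0); bubbles=1
Tick 6: [PARSE:P5(v=10,ok=F), VALIDATE:P4(v=13,ok=F), TRANSFORM:-, EMIT:P3(v=75,ok=T)] out:P2(v=0); bubbles=1
Tick 7: [PARSE:-, VALIDATE:P5(v=10,ok=F), TRANSFORM:P4(v=0,ok=F), EMIT:-] out:P3(v=75); bubbles=2
Tick 8: [PARSE:-, VALIDATE:-, TRANSFORM:P5(v=0,ok=F), EMIT:P4(v=0,ok=F)] out:-; bubbles=2
Tick 9: [PARSE:-, VALIDATE:-, TRANSFORM:-, EMIT:P5(v=0,ok=F)] out:P4(v=0); bubbles=3
Tick 10: [PARSE:-, VALIDATE:-, TRANSFORM:-, EMIT:-] out:P5(v=0); bubbles=4
Total bubble-slots: 20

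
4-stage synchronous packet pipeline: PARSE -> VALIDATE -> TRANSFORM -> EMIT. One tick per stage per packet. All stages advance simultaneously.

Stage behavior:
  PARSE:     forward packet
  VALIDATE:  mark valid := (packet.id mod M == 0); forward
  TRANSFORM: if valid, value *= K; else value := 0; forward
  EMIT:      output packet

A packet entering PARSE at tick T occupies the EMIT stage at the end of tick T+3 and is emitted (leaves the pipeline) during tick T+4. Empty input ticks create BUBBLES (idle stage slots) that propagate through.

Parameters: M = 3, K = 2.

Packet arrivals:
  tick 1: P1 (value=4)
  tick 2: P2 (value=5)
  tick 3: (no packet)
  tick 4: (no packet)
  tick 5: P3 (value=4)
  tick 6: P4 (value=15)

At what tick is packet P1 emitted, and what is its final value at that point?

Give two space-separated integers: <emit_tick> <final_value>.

Answer: 5 0

Derivation:
Tick 1: [PARSE:P1(v=4,ok=F), VALIDATE:-, TRANSFORM:-, EMIT:-] out:-; in:P1
Tick 2: [PARSE:P2(v=5,ok=F), VALIDATE:P1(v=4,ok=F), TRANSFORM:-, EMIT:-] out:-; in:P2
Tick 3: [PARSE:-, VALIDATE:P2(v=5,ok=F), TRANSFORM:P1(v=0,ok=F), EMIT:-] out:-; in:-
Tick 4: [PARSE:-, VALIDATE:-, TRANSFORM:P2(v=0,ok=F), EMIT:P1(v=0,ok=F)] out:-; in:-
Tick 5: [PARSE:P3(v=4,ok=F), VALIDATE:-, TRANSFORM:-, EMIT:P2(v=0,ok=F)] out:P1(v=0); in:P3
Tick 6: [PARSE:P4(v=15,ok=F), VALIDATE:P3(v=4,ok=T), TRANSFORM:-, EMIT:-] out:P2(v=0); in:P4
Tick 7: [PARSE:-, VALIDATE:P4(v=15,ok=F), TRANSFORM:P3(v=8,ok=T), EMIT:-] out:-; in:-
Tick 8: [PARSE:-, VALIDATE:-, TRANSFORM:P4(v=0,ok=F), EMIT:P3(v=8,ok=T)] out:-; in:-
Tick 9: [PARSE:-, VALIDATE:-, TRANSFORM:-, EMIT:P4(v=0,ok=F)] out:P3(v=8); in:-
Tick 10: [PARSE:-, VALIDATE:-, TRANSFORM:-, EMIT:-] out:P4(v=0); in:-
P1: arrives tick 1, valid=False (id=1, id%3=1), emit tick 5, final value 0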